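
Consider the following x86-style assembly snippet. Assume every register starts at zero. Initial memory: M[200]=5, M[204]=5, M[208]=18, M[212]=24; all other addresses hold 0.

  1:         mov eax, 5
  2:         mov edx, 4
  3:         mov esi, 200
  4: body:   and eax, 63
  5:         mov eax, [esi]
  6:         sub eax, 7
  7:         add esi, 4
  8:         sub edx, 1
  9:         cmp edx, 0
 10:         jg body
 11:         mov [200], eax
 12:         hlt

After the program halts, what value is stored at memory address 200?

17

eax=5
edx=4
esi=200
eax=5&63=5
eax=M[200]=5
eax=5-7=-2
esi=200+4=204
edx=4-1=3
cmp edx, 0  (cmp 3,0)
jg body: taken
eax=(-2)&63=62
eax=M[204]=5
eax=5-7=-2
esi=204+4=208
edx=3-1=2
cmp edx, 0  (cmp 2,0)
jg body: taken
eax=(-2)&63=62
eax=M[208]=18
eax=18-7=11
esi=208+4=212
edx=2-1=1
cmp edx, 0  (cmp 1,0)
jg body: taken
eax=11&63=11
eax=M[212]=24
eax=24-7=17
esi=212+4=216
edx=1-1=0
cmp edx, 0  (cmp 0,0)
jg body: not taken
mov [200], eax → M[200]=17
halt.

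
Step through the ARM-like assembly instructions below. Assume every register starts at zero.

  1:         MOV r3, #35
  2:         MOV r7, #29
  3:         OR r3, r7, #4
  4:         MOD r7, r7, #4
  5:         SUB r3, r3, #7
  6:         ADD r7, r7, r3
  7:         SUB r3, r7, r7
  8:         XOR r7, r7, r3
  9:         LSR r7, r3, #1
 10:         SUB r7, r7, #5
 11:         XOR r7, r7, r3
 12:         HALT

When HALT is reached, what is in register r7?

r3=35
r7=29
r3=29|4=29
r7=29%4=1
r3=29-7=22
r7=1+22=23
r3=23-23=0
r7=23^0=23
r7=0>>1=0
r7=0-5=-5
r7=(-5)^0=-5
halt.

-5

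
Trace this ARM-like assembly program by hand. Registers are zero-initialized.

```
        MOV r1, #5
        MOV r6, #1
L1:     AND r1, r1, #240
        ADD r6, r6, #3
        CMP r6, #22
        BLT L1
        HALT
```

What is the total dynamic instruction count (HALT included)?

r1=5
r6=1
r1=5&240=0
r6=1+3=4
CMP r6, #22  (cmp 4,22)
BLT L1: taken
r1=0&240=0
r6=4+3=7
CMP r6, #22  (cmp 7,22)
BLT L1: taken
r1=0&240=0
r6=7+3=10
CMP r6, #22  (cmp 10,22)
BLT L1: taken
r1=0&240=0
r6=10+3=13
CMP r6, #22  (cmp 13,22)
BLT L1: taken
r1=0&240=0
r6=13+3=16
CMP r6, #22  (cmp 16,22)
BLT L1: taken
r1=0&240=0
r6=16+3=19
CMP r6, #22  (cmp 19,22)
BLT L1: taken
r1=0&240=0
r6=19+3=22
CMP r6, #22  (cmp 22,22)
BLT L1: not taken
halt.
Total executed instructions: 31.

31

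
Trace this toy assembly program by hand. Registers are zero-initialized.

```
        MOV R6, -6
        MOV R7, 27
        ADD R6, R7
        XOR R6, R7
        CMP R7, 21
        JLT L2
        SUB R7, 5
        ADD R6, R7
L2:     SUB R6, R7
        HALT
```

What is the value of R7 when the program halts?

after MOV R6, -6: R6=-6
after MOV R7, 27: R7=27
after ADD R6, R7: R6=(-6)+27=21
after XOR R6, R7: R6=21^27=14
CMP R7, 21  (cmp 27,21)
JLT L2: not taken
after SUB R7, 5: R7=27-5=22
after ADD R6, R7: R6=14+22=36
after SUB R6, R7: R6=36-22=14
halt.

22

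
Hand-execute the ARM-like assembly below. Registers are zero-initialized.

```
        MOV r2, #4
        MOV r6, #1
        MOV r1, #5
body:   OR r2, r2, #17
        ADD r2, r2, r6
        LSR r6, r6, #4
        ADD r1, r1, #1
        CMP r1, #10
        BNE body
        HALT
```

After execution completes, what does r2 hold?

r2=4
r6=1
r1=5
r2=4|17=21
r2=21+1=22
r6=1>>4=0
r1=5+1=6
CMP r1, #10  (cmp 6,10)
BNE body: taken
r2=22|17=23
r2=23+0=23
r6=0>>4=0
r1=6+1=7
CMP r1, #10  (cmp 7,10)
BNE body: taken
r2=23|17=23
r2=23+0=23
r6=0>>4=0
r1=7+1=8
CMP r1, #10  (cmp 8,10)
BNE body: taken
r2=23|17=23
r2=23+0=23
r6=0>>4=0
r1=8+1=9
CMP r1, #10  (cmp 9,10)
BNE body: taken
r2=23|17=23
r2=23+0=23
r6=0>>4=0
r1=9+1=10
CMP r1, #10  (cmp 10,10)
BNE body: not taken
halt.

23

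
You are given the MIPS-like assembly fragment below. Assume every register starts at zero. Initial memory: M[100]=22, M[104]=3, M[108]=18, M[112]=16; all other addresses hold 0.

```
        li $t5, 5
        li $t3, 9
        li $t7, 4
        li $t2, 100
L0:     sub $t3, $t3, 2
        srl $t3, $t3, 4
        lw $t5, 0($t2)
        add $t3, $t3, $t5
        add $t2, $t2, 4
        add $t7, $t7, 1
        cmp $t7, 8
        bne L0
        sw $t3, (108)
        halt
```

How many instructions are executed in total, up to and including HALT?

li $t5, 5 → $t5=5
li $t3, 9 → $t3=9
li $t7, 4 → $t7=4
li $t2, 100 → $t2=100
sub $t3, $t3, 2 → $t3=9-2=7
srl $t3, $t3, 4 → $t3=7>>4=0
lw $t5, 0($t2) → $t5=M[100]=22
add $t3, $t3, $t5 → $t3=0+22=22
add $t2, $t2, 4 → $t2=100+4=104
add $t7, $t7, 1 → $t7=4+1=5
cmp $t7, 8  (cmp 5,8)
bne L0: taken
sub $t3, $t3, 2 → $t3=22-2=20
srl $t3, $t3, 4 → $t3=20>>4=1
lw $t5, 0($t2) → $t5=M[104]=3
add $t3, $t3, $t5 → $t3=1+3=4
add $t2, $t2, 4 → $t2=104+4=108
add $t7, $t7, 1 → $t7=5+1=6
cmp $t7, 8  (cmp 6,8)
bne L0: taken
sub $t3, $t3, 2 → $t3=4-2=2
srl $t3, $t3, 4 → $t3=2>>4=0
lw $t5, 0($t2) → $t5=M[108]=18
add $t3, $t3, $t5 → $t3=0+18=18
add $t2, $t2, 4 → $t2=108+4=112
add $t7, $t7, 1 → $t7=6+1=7
cmp $t7, 8  (cmp 7,8)
bne L0: taken
sub $t3, $t3, 2 → $t3=18-2=16
srl $t3, $t3, 4 → $t3=16>>4=1
lw $t5, 0($t2) → $t5=M[112]=16
add $t3, $t3, $t5 → $t3=1+16=17
add $t2, $t2, 4 → $t2=112+4=116
add $t7, $t7, 1 → $t7=7+1=8
cmp $t7, 8  (cmp 8,8)
bne L0: not taken
sw $t3, (108) → M[108]=17
halt.
Total executed instructions: 38.

38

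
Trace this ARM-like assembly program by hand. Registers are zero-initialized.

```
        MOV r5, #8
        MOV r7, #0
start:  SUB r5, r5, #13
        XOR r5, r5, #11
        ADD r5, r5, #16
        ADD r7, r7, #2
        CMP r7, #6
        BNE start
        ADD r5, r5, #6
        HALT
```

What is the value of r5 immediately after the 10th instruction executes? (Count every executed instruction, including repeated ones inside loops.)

-8

r5=8
r7=0
r5=8-13=-5
r5=(-5)^11=-16
r5=(-16)+16=0
r7=0+2=2
CMP r7, #6  (cmp 2,6)
BNE start: taken
r5=0-13=-13
r5=(-13)^11=-8
After step 10: r5 = -8.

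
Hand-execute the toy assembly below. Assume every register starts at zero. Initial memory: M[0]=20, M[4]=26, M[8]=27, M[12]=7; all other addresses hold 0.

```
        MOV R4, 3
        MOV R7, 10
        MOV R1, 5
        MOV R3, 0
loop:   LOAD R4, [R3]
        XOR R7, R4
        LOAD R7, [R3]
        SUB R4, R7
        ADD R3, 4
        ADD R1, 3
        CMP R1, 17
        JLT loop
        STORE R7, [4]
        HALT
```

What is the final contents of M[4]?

7

after MOV R4, 3: R4=3
after MOV R7, 10: R7=10
after MOV R1, 5: R1=5
after MOV R3, 0: R3=0
after LOAD R4, [R3]: R4=M[0]=20
after XOR R7, R4: R7=10^20=30
after LOAD R7, [R3]: R7=M[0]=20
after SUB R4, R7: R4=20-20=0
after ADD R3, 4: R3=0+4=4
after ADD R1, 3: R1=5+3=8
CMP R1, 17  (cmp 8,17)
JLT loop: taken
after LOAD R4, [R3]: R4=M[4]=26
after XOR R7, R4: R7=20^26=14
after LOAD R7, [R3]: R7=M[4]=26
after SUB R4, R7: R4=26-26=0
after ADD R3, 4: R3=4+4=8
after ADD R1, 3: R1=8+3=11
CMP R1, 17  (cmp 11,17)
JLT loop: taken
after LOAD R4, [R3]: R4=M[8]=27
after XOR R7, R4: R7=26^27=1
after LOAD R7, [R3]: R7=M[8]=27
after SUB R4, R7: R4=27-27=0
after ADD R3, 4: R3=8+4=12
after ADD R1, 3: R1=11+3=14
CMP R1, 17  (cmp 14,17)
JLT loop: taken
after LOAD R4, [R3]: R4=M[12]=7
after XOR R7, R4: R7=27^7=28
after LOAD R7, [R3]: R7=M[12]=7
after SUB R4, R7: R4=7-7=0
after ADD R3, 4: R3=12+4=16
after ADD R1, 3: R1=14+3=17
CMP R1, 17  (cmp 17,17)
JLT loop: not taken
STORE R7, [4] → M[4]=7
halt.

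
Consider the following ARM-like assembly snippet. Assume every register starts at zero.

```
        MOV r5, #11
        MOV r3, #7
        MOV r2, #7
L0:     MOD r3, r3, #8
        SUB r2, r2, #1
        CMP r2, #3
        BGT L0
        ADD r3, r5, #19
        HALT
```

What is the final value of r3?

30

after MOV r5, #11: r5=11
after MOV r3, #7: r3=7
after MOV r2, #7: r2=7
after MOD r3, r3, #8: r3=7%8=7
after SUB r2, r2, #1: r2=7-1=6
CMP r2, #3  (cmp 6,3)
BGT L0: taken
after MOD r3, r3, #8: r3=7%8=7
after SUB r2, r2, #1: r2=6-1=5
CMP r2, #3  (cmp 5,3)
BGT L0: taken
after MOD r3, r3, #8: r3=7%8=7
after SUB r2, r2, #1: r2=5-1=4
CMP r2, #3  (cmp 4,3)
BGT L0: taken
after MOD r3, r3, #8: r3=7%8=7
after SUB r2, r2, #1: r2=4-1=3
CMP r2, #3  (cmp 3,3)
BGT L0: not taken
after ADD r3, r5, #19: r3=11+19=30
halt.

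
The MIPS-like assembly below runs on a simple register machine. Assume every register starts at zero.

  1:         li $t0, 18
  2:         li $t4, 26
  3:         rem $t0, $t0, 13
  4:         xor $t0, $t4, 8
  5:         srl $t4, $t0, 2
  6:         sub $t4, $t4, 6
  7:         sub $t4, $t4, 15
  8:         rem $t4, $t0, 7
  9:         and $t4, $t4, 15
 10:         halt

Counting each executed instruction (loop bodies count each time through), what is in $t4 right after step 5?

after li $t0, 18: $t0=18
after li $t4, 26: $t4=26
after rem $t0, $t0, 13: $t0=18%13=5
after xor $t0, $t4, 8: $t0=26^8=18
after srl $t4, $t0, 2: $t4=18>>2=4
After step 5: $t4 = 4.

4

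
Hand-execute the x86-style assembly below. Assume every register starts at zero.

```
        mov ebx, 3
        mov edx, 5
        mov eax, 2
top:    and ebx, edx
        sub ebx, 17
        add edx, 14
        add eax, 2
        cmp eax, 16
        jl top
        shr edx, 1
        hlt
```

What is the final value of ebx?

64

ebx=3
edx=5
eax=2
ebx=3&5=1
ebx=1-17=-16
edx=5+14=19
eax=2+2=4
cmp eax, 16  (cmp 4,16)
jl top: taken
ebx=(-16)&19=16
ebx=16-17=-1
edx=19+14=33
eax=4+2=6
cmp eax, 16  (cmp 6,16)
jl top: taken
ebx=(-1)&33=33
ebx=33-17=16
edx=33+14=47
eax=6+2=8
cmp eax, 16  (cmp 8,16)
jl top: taken
ebx=16&47=0
ebx=0-17=-17
edx=47+14=61
eax=8+2=10
cmp eax, 16  (cmp 10,16)
jl top: taken
ebx=(-17)&61=45
ebx=45-17=28
edx=61+14=75
eax=10+2=12
cmp eax, 16  (cmp 12,16)
jl top: taken
ebx=28&75=8
ebx=8-17=-9
edx=75+14=89
eax=12+2=14
cmp eax, 16  (cmp 14,16)
jl top: taken
ebx=(-9)&89=81
ebx=81-17=64
edx=89+14=103
eax=14+2=16
cmp eax, 16  (cmp 16,16)
jl top: not taken
edx=103>>1=51
halt.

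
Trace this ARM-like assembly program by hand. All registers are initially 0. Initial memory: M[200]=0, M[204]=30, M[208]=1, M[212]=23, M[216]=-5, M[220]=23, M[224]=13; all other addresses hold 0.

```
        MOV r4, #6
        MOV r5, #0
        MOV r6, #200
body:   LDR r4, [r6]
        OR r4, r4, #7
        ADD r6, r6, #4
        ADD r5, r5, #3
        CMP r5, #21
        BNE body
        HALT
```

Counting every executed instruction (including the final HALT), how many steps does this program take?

after MOV r4, #6: r4=6
after MOV r5, #0: r5=0
after MOV r6, #200: r6=200
after LDR r4, [r6]: r4=M[200]=0
after OR r4, r4, #7: r4=0|7=7
after ADD r6, r6, #4: r6=200+4=204
after ADD r5, r5, #3: r5=0+3=3
CMP r5, #21  (cmp 3,21)
BNE body: taken
after LDR r4, [r6]: r4=M[204]=30
after OR r4, r4, #7: r4=30|7=31
after ADD r6, r6, #4: r6=204+4=208
after ADD r5, r5, #3: r5=3+3=6
CMP r5, #21  (cmp 6,21)
BNE body: taken
after LDR r4, [r6]: r4=M[208]=1
after OR r4, r4, #7: r4=1|7=7
after ADD r6, r6, #4: r6=208+4=212
after ADD r5, r5, #3: r5=6+3=9
CMP r5, #21  (cmp 9,21)
BNE body: taken
after LDR r4, [r6]: r4=M[212]=23
after OR r4, r4, #7: r4=23|7=23
after ADD r6, r6, #4: r6=212+4=216
after ADD r5, r5, #3: r5=9+3=12
CMP r5, #21  (cmp 12,21)
BNE body: taken
after LDR r4, [r6]: r4=M[216]=-5
after OR r4, r4, #7: r4=(-5)|7=-1
after ADD r6, r6, #4: r6=216+4=220
after ADD r5, r5, #3: r5=12+3=15
CMP r5, #21  (cmp 15,21)
BNE body: taken
after LDR r4, [r6]: r4=M[220]=23
after OR r4, r4, #7: r4=23|7=23
after ADD r6, r6, #4: r6=220+4=224
after ADD r5, r5, #3: r5=15+3=18
CMP r5, #21  (cmp 18,21)
BNE body: taken
after LDR r4, [r6]: r4=M[224]=13
after OR r4, r4, #7: r4=13|7=15
after ADD r6, r6, #4: r6=224+4=228
after ADD r5, r5, #3: r5=18+3=21
CMP r5, #21  (cmp 21,21)
BNE body: not taken
halt.
Total executed instructions: 46.

46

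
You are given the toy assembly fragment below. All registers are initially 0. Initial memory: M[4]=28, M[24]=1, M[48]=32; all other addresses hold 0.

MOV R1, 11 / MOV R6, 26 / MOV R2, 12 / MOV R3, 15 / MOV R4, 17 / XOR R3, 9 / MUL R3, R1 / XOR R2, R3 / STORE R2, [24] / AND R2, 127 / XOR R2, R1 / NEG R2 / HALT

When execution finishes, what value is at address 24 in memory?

78

MOV R1, 11 → R1=11
MOV R6, 26 → R6=26
MOV R2, 12 → R2=12
MOV R3, 15 → R3=15
MOV R4, 17 → R4=17
XOR R3, 9 → R3=15^9=6
MUL R3, R1 → R3=6*11=66
XOR R2, R3 → R2=12^66=78
STORE R2, [24] → M[24]=78
AND R2, 127 → R2=78&127=78
XOR R2, R1 → R2=78^11=69
NEG R2 → R2=-(69)=-69
halt.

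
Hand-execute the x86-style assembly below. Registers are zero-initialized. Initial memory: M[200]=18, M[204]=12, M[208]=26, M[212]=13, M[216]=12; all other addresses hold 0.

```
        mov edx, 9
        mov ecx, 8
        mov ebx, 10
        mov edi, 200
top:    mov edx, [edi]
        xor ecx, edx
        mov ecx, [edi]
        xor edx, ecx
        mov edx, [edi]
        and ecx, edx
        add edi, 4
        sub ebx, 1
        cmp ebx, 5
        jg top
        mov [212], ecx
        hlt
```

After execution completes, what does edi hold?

edx=9
ecx=8
ebx=10
edi=200
edx=M[200]=18
ecx=8^18=26
ecx=M[200]=18
edx=18^18=0
edx=M[200]=18
ecx=18&18=18
edi=200+4=204
ebx=10-1=9
cmp ebx, 5  (cmp 9,5)
jg top: taken
edx=M[204]=12
ecx=18^12=30
ecx=M[204]=12
edx=12^12=0
edx=M[204]=12
ecx=12&12=12
edi=204+4=208
ebx=9-1=8
cmp ebx, 5  (cmp 8,5)
jg top: taken
edx=M[208]=26
ecx=12^26=22
ecx=M[208]=26
edx=26^26=0
edx=M[208]=26
ecx=26&26=26
edi=208+4=212
ebx=8-1=7
cmp ebx, 5  (cmp 7,5)
jg top: taken
edx=M[212]=13
ecx=26^13=23
ecx=M[212]=13
edx=13^13=0
edx=M[212]=13
ecx=13&13=13
edi=212+4=216
ebx=7-1=6
cmp ebx, 5  (cmp 6,5)
jg top: taken
edx=M[216]=12
ecx=13^12=1
ecx=M[216]=12
edx=12^12=0
edx=M[216]=12
ecx=12&12=12
edi=216+4=220
ebx=6-1=5
cmp ebx, 5  (cmp 5,5)
jg top: not taken
mov [212], ecx → M[212]=12
halt.

220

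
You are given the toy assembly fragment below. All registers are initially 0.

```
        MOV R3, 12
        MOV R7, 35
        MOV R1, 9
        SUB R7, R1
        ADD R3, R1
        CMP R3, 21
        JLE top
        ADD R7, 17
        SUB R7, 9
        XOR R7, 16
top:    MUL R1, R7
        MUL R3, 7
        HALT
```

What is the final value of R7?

after MOV R3, 12: R3=12
after MOV R7, 35: R7=35
after MOV R1, 9: R1=9
after SUB R7, R1: R7=35-9=26
after ADD R3, R1: R3=12+9=21
CMP R3, 21  (cmp 21,21)
JLE top: taken
after MUL R1, R7: R1=9*26=234
after MUL R3, 7: R3=21*7=147
halt.

26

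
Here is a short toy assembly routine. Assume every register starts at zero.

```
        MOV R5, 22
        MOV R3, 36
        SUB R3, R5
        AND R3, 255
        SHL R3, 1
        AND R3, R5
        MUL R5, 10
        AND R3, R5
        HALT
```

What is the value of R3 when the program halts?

MOV R5, 22 → R5=22
MOV R3, 36 → R3=36
SUB R3, R5 → R3=36-22=14
AND R3, 255 → R3=14&255=14
SHL R3, 1 → R3=14<<1=28
AND R3, R5 → R3=28&22=20
MUL R5, 10 → R5=22*10=220
AND R3, R5 → R3=20&220=20
halt.

20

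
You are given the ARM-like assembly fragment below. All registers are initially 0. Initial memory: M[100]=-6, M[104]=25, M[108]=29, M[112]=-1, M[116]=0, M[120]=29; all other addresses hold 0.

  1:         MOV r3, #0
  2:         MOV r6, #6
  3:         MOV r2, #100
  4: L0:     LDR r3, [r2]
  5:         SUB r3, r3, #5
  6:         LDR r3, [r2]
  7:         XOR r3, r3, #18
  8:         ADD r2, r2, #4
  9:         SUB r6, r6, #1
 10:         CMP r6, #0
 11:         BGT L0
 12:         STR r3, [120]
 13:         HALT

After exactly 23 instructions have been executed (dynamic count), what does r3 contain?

MOV r3, #0 → r3=0
MOV r6, #6 → r6=6
MOV r2, #100 → r2=100
LDR r3, [r2] → r3=M[100]=-6
SUB r3, r3, #5 → r3=(-6)-5=-11
LDR r3, [r2] → r3=M[100]=-6
XOR r3, r3, #18 → r3=(-6)^18=-24
ADD r2, r2, #4 → r2=100+4=104
SUB r6, r6, #1 → r6=6-1=5
CMP r6, #0  (cmp 5,0)
BGT L0: taken
LDR r3, [r2] → r3=M[104]=25
SUB r3, r3, #5 → r3=25-5=20
LDR r3, [r2] → r3=M[104]=25
XOR r3, r3, #18 → r3=25^18=11
ADD r2, r2, #4 → r2=104+4=108
SUB r6, r6, #1 → r6=5-1=4
CMP r6, #0  (cmp 4,0)
BGT L0: taken
LDR r3, [r2] → r3=M[108]=29
SUB r3, r3, #5 → r3=29-5=24
LDR r3, [r2] → r3=M[108]=29
XOR r3, r3, #18 → r3=29^18=15
After step 23: r3 = 15.

15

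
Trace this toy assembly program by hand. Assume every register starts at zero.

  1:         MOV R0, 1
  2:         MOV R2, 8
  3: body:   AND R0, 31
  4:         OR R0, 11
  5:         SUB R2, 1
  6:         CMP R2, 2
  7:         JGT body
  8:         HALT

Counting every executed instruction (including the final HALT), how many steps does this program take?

33

R0=1
R2=8
R0=1&31=1
R0=1|11=11
R2=8-1=7
CMP R2, 2  (cmp 7,2)
JGT body: taken
R0=11&31=11
R0=11|11=11
R2=7-1=6
CMP R2, 2  (cmp 6,2)
JGT body: taken
R0=11&31=11
R0=11|11=11
R2=6-1=5
CMP R2, 2  (cmp 5,2)
JGT body: taken
R0=11&31=11
R0=11|11=11
R2=5-1=4
CMP R2, 2  (cmp 4,2)
JGT body: taken
R0=11&31=11
R0=11|11=11
R2=4-1=3
CMP R2, 2  (cmp 3,2)
JGT body: taken
R0=11&31=11
R0=11|11=11
R2=3-1=2
CMP R2, 2  (cmp 2,2)
JGT body: not taken
halt.
Total executed instructions: 33.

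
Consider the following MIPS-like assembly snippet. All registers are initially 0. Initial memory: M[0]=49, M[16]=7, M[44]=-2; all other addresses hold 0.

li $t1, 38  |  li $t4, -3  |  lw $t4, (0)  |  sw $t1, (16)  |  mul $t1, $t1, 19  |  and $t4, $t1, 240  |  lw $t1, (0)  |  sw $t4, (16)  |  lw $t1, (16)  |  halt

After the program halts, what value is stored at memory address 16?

208

$t1=38
$t4=-3
$t4=M[0]=49
sw $t1, (16) → M[16]=38
$t1=38*19=722
$t4=722&240=208
$t1=M[0]=49
sw $t4, (16) → M[16]=208
$t1=M[16]=208
halt.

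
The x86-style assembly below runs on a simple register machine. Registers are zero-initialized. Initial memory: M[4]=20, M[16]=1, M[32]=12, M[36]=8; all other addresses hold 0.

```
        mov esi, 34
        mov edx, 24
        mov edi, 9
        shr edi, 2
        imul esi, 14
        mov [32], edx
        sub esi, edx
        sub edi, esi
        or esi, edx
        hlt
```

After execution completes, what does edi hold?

-450

after mov esi, 34: esi=34
after mov edx, 24: edx=24
after mov edi, 9: edi=9
after shr edi, 2: edi=9>>2=2
after imul esi, 14: esi=34*14=476
mov [32], edx → M[32]=24
after sub esi, edx: esi=476-24=452
after sub edi, esi: edi=2-452=-450
after or esi, edx: esi=452|24=476
halt.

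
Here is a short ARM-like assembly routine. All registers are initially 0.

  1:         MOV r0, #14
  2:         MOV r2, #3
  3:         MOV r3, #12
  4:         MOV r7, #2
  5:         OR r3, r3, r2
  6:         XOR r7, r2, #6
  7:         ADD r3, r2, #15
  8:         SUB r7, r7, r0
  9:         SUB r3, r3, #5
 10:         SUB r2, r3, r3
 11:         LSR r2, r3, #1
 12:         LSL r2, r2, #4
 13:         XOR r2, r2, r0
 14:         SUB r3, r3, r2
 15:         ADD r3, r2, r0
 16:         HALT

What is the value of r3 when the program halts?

124

MOV r0, #14 → r0=14
MOV r2, #3 → r2=3
MOV r3, #12 → r3=12
MOV r7, #2 → r7=2
OR r3, r3, r2 → r3=12|3=15
XOR r7, r2, #6 → r7=3^6=5
ADD r3, r2, #15 → r3=3+15=18
SUB r7, r7, r0 → r7=5-14=-9
SUB r3, r3, #5 → r3=18-5=13
SUB r2, r3, r3 → r2=13-13=0
LSR r2, r3, #1 → r2=13>>1=6
LSL r2, r2, #4 → r2=6<<4=96
XOR r2, r2, r0 → r2=96^14=110
SUB r3, r3, r2 → r3=13-110=-97
ADD r3, r2, r0 → r3=110+14=124
halt.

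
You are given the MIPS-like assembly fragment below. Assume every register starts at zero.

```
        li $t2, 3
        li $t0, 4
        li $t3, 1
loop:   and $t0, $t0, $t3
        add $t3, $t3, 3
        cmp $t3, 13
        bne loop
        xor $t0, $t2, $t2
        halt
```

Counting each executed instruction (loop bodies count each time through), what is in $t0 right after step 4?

0

after li $t2, 3: $t2=3
after li $t0, 4: $t0=4
after li $t3, 1: $t3=1
after and $t0, $t0, $t3: $t0=4&1=0
After step 4: $t0 = 0.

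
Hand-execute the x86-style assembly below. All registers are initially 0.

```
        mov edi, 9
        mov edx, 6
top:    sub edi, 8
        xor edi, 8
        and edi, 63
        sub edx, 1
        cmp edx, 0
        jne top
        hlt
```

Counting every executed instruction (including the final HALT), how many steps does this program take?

39

mov edi, 9 → edi=9
mov edx, 6 → edx=6
sub edi, 8 → edi=9-8=1
xor edi, 8 → edi=1^8=9
and edi, 63 → edi=9&63=9
sub edx, 1 → edx=6-1=5
cmp edx, 0  (cmp 5,0)
jne top: taken
sub edi, 8 → edi=9-8=1
xor edi, 8 → edi=1^8=9
and edi, 63 → edi=9&63=9
sub edx, 1 → edx=5-1=4
cmp edx, 0  (cmp 4,0)
jne top: taken
sub edi, 8 → edi=9-8=1
xor edi, 8 → edi=1^8=9
and edi, 63 → edi=9&63=9
sub edx, 1 → edx=4-1=3
cmp edx, 0  (cmp 3,0)
jne top: taken
sub edi, 8 → edi=9-8=1
xor edi, 8 → edi=1^8=9
and edi, 63 → edi=9&63=9
sub edx, 1 → edx=3-1=2
cmp edx, 0  (cmp 2,0)
jne top: taken
sub edi, 8 → edi=9-8=1
xor edi, 8 → edi=1^8=9
and edi, 63 → edi=9&63=9
sub edx, 1 → edx=2-1=1
cmp edx, 0  (cmp 1,0)
jne top: taken
sub edi, 8 → edi=9-8=1
xor edi, 8 → edi=1^8=9
and edi, 63 → edi=9&63=9
sub edx, 1 → edx=1-1=0
cmp edx, 0  (cmp 0,0)
jne top: not taken
halt.
Total executed instructions: 39.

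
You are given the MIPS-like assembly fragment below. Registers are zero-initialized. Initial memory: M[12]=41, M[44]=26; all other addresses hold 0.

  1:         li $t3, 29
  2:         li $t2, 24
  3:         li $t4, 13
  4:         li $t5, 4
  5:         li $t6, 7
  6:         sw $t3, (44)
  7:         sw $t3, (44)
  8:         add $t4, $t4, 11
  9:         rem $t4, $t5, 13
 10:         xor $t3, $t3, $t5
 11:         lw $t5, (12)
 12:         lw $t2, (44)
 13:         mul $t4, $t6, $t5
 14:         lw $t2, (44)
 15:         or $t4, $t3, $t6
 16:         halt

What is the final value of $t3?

25

li $t3, 29 → $t3=29
li $t2, 24 → $t2=24
li $t4, 13 → $t4=13
li $t5, 4 → $t5=4
li $t6, 7 → $t6=7
sw $t3, (44) → M[44]=29
sw $t3, (44) → M[44]=29
add $t4, $t4, 11 → $t4=13+11=24
rem $t4, $t5, 13 → $t4=4%13=4
xor $t3, $t3, $t5 → $t3=29^4=25
lw $t5, (12) → $t5=M[12]=41
lw $t2, (44) → $t2=M[44]=29
mul $t4, $t6, $t5 → $t4=7*41=287
lw $t2, (44) → $t2=M[44]=29
or $t4, $t3, $t6 → $t4=25|7=31
halt.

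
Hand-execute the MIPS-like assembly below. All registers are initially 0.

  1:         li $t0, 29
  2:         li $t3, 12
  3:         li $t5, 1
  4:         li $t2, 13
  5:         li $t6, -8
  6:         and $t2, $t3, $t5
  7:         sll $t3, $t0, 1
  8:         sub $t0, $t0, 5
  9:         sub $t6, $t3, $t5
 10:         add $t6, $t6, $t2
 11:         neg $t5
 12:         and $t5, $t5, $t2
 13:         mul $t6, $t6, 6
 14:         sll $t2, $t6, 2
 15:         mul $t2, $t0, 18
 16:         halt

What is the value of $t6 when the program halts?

342

$t0=29
$t3=12
$t5=1
$t2=13
$t6=-8
$t2=12&1=0
$t3=29<<1=58
$t0=29-5=24
$t6=58-1=57
$t6=57+0=57
$t5=-(1)=-1
$t5=(-1)&0=0
$t6=57*6=342
$t2=342<<2=1368
$t2=24*18=432
halt.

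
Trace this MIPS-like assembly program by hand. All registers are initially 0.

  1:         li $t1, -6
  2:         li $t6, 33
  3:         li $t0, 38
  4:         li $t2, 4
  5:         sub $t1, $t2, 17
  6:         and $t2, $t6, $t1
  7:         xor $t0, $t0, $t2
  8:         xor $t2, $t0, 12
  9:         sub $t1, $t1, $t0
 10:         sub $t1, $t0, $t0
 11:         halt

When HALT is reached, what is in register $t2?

after li $t1, -6: $t1=-6
after li $t6, 33: $t6=33
after li $t0, 38: $t0=38
after li $t2, 4: $t2=4
after sub $t1, $t2, 17: $t1=4-17=-13
after and $t2, $t6, $t1: $t2=33&(-13)=33
after xor $t0, $t0, $t2: $t0=38^33=7
after xor $t2, $t0, 12: $t2=7^12=11
after sub $t1, $t1, $t0: $t1=(-13)-7=-20
after sub $t1, $t0, $t0: $t1=7-7=0
halt.

11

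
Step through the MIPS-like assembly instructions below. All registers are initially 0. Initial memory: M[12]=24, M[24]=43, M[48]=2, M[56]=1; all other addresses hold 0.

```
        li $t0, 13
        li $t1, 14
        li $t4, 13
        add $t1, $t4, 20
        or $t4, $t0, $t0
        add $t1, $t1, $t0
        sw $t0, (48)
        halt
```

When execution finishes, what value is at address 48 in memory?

13

after li $t0, 13: $t0=13
after li $t1, 14: $t1=14
after li $t4, 13: $t4=13
after add $t1, $t4, 20: $t1=13+20=33
after or $t4, $t0, $t0: $t4=13|13=13
after add $t1, $t1, $t0: $t1=33+13=46
sw $t0, (48) → M[48]=13
halt.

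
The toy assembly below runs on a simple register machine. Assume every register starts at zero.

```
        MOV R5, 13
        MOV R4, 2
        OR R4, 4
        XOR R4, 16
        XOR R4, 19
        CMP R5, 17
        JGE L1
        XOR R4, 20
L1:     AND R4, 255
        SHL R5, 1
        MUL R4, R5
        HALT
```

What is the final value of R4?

442

R5=13
R4=2
R4=2|4=6
R4=6^16=22
R4=22^19=5
CMP R5, 17  (cmp 13,17)
JGE L1: not taken
R4=5^20=17
R4=17&255=17
R5=13<<1=26
R4=17*26=442
halt.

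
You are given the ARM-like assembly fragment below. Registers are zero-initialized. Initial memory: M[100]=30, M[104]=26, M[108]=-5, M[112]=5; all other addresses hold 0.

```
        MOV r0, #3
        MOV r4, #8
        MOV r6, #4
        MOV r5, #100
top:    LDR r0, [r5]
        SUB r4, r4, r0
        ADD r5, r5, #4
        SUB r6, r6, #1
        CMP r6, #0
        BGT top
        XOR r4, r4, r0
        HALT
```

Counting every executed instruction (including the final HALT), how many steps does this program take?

30

MOV r0, #3 → r0=3
MOV r4, #8 → r4=8
MOV r6, #4 → r6=4
MOV r5, #100 → r5=100
LDR r0, [r5] → r0=M[100]=30
SUB r4, r4, r0 → r4=8-30=-22
ADD r5, r5, #4 → r5=100+4=104
SUB r6, r6, #1 → r6=4-1=3
CMP r6, #0  (cmp 3,0)
BGT top: taken
LDR r0, [r5] → r0=M[104]=26
SUB r4, r4, r0 → r4=(-22)-26=-48
ADD r5, r5, #4 → r5=104+4=108
SUB r6, r6, #1 → r6=3-1=2
CMP r6, #0  (cmp 2,0)
BGT top: taken
LDR r0, [r5] → r0=M[108]=-5
SUB r4, r4, r0 → r4=(-48)-(-5)=-43
ADD r5, r5, #4 → r5=108+4=112
SUB r6, r6, #1 → r6=2-1=1
CMP r6, #0  (cmp 1,0)
BGT top: taken
LDR r0, [r5] → r0=M[112]=5
SUB r4, r4, r0 → r4=(-43)-5=-48
ADD r5, r5, #4 → r5=112+4=116
SUB r6, r6, #1 → r6=1-1=0
CMP r6, #0  (cmp 0,0)
BGT top: not taken
XOR r4, r4, r0 → r4=(-48)^5=-43
halt.
Total executed instructions: 30.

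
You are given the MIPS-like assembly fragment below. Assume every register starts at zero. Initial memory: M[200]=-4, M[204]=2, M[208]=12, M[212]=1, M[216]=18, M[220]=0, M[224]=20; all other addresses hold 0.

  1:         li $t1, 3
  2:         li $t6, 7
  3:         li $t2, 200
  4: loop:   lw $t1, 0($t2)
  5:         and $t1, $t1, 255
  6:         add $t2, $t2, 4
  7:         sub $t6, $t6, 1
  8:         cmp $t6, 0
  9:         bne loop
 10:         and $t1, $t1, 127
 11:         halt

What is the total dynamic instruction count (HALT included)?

after li $t1, 3: $t1=3
after li $t6, 7: $t6=7
after li $t2, 200: $t2=200
after lw $t1, 0($t2): $t1=M[200]=-4
after and $t1, $t1, 255: $t1=(-4)&255=252
after add $t2, $t2, 4: $t2=200+4=204
after sub $t6, $t6, 1: $t6=7-1=6
cmp $t6, 0  (cmp 6,0)
bne loop: taken
after lw $t1, 0($t2): $t1=M[204]=2
after and $t1, $t1, 255: $t1=2&255=2
after add $t2, $t2, 4: $t2=204+4=208
after sub $t6, $t6, 1: $t6=6-1=5
cmp $t6, 0  (cmp 5,0)
bne loop: taken
after lw $t1, 0($t2): $t1=M[208]=12
after and $t1, $t1, 255: $t1=12&255=12
after add $t2, $t2, 4: $t2=208+4=212
after sub $t6, $t6, 1: $t6=5-1=4
cmp $t6, 0  (cmp 4,0)
bne loop: taken
after lw $t1, 0($t2): $t1=M[212]=1
after and $t1, $t1, 255: $t1=1&255=1
after add $t2, $t2, 4: $t2=212+4=216
after sub $t6, $t6, 1: $t6=4-1=3
cmp $t6, 0  (cmp 3,0)
bne loop: taken
after lw $t1, 0($t2): $t1=M[216]=18
after and $t1, $t1, 255: $t1=18&255=18
after add $t2, $t2, 4: $t2=216+4=220
after sub $t6, $t6, 1: $t6=3-1=2
cmp $t6, 0  (cmp 2,0)
bne loop: taken
after lw $t1, 0($t2): $t1=M[220]=0
after and $t1, $t1, 255: $t1=0&255=0
after add $t2, $t2, 4: $t2=220+4=224
after sub $t6, $t6, 1: $t6=2-1=1
cmp $t6, 0  (cmp 1,0)
bne loop: taken
after lw $t1, 0($t2): $t1=M[224]=20
after and $t1, $t1, 255: $t1=20&255=20
after add $t2, $t2, 4: $t2=224+4=228
after sub $t6, $t6, 1: $t6=1-1=0
cmp $t6, 0  (cmp 0,0)
bne loop: not taken
after and $t1, $t1, 127: $t1=20&127=20
halt.
Total executed instructions: 47.

47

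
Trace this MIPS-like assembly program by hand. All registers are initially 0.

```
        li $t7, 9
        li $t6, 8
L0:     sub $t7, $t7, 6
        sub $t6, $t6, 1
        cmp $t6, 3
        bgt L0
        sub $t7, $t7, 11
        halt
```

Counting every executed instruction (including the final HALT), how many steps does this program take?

24

$t7=9
$t6=8
$t7=9-6=3
$t6=8-1=7
cmp $t6, 3  (cmp 7,3)
bgt L0: taken
$t7=3-6=-3
$t6=7-1=6
cmp $t6, 3  (cmp 6,3)
bgt L0: taken
$t7=(-3)-6=-9
$t6=6-1=5
cmp $t6, 3  (cmp 5,3)
bgt L0: taken
$t7=(-9)-6=-15
$t6=5-1=4
cmp $t6, 3  (cmp 4,3)
bgt L0: taken
$t7=(-15)-6=-21
$t6=4-1=3
cmp $t6, 3  (cmp 3,3)
bgt L0: not taken
$t7=(-21)-11=-32
halt.
Total executed instructions: 24.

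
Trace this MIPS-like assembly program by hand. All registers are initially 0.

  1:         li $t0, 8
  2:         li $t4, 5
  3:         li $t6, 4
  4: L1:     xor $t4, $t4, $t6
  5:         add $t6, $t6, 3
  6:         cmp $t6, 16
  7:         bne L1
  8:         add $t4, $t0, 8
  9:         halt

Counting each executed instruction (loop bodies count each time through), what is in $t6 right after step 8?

$t0=8
$t4=5
$t6=4
$t4=5^4=1
$t6=4+3=7
cmp $t6, 16  (cmp 7,16)
bne L1: taken
$t4=1^7=6
After step 8: $t6 = 7.

7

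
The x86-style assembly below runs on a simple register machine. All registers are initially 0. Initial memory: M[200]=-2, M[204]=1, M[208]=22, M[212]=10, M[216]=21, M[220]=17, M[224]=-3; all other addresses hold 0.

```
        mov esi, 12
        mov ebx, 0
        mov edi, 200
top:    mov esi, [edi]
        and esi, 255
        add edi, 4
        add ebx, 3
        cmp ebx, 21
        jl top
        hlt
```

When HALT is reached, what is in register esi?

253

esi=12
ebx=0
edi=200
esi=M[200]=-2
esi=(-2)&255=254
edi=200+4=204
ebx=0+3=3
cmp ebx, 21  (cmp 3,21)
jl top: taken
esi=M[204]=1
esi=1&255=1
edi=204+4=208
ebx=3+3=6
cmp ebx, 21  (cmp 6,21)
jl top: taken
esi=M[208]=22
esi=22&255=22
edi=208+4=212
ebx=6+3=9
cmp ebx, 21  (cmp 9,21)
jl top: taken
esi=M[212]=10
esi=10&255=10
edi=212+4=216
ebx=9+3=12
cmp ebx, 21  (cmp 12,21)
jl top: taken
esi=M[216]=21
esi=21&255=21
edi=216+4=220
ebx=12+3=15
cmp ebx, 21  (cmp 15,21)
jl top: taken
esi=M[220]=17
esi=17&255=17
edi=220+4=224
ebx=15+3=18
cmp ebx, 21  (cmp 18,21)
jl top: taken
esi=M[224]=-3
esi=(-3)&255=253
edi=224+4=228
ebx=18+3=21
cmp ebx, 21  (cmp 21,21)
jl top: not taken
halt.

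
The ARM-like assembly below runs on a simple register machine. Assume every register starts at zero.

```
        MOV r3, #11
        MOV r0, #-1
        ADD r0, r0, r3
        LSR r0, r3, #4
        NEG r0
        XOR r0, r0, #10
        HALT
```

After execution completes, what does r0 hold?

10

after MOV r3, #11: r3=11
after MOV r0, #-1: r0=-1
after ADD r0, r0, r3: r0=(-1)+11=10
after LSR r0, r3, #4: r0=11>>4=0
after NEG r0: r0=-(0)=0
after XOR r0, r0, #10: r0=0^10=10
halt.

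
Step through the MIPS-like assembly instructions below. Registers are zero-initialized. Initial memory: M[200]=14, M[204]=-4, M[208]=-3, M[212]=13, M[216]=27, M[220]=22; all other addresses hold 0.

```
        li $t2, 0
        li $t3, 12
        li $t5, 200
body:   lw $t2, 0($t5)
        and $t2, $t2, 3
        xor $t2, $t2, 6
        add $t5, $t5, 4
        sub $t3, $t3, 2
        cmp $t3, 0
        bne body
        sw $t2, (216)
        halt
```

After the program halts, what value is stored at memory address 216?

4

$t2=0
$t3=12
$t5=200
$t2=M[200]=14
$t2=14&3=2
$t2=2^6=4
$t5=200+4=204
$t3=12-2=10
cmp $t3, 0  (cmp 10,0)
bne body: taken
$t2=M[204]=-4
$t2=(-4)&3=0
$t2=0^6=6
$t5=204+4=208
$t3=10-2=8
cmp $t3, 0  (cmp 8,0)
bne body: taken
$t2=M[208]=-3
$t2=(-3)&3=1
$t2=1^6=7
$t5=208+4=212
$t3=8-2=6
cmp $t3, 0  (cmp 6,0)
bne body: taken
$t2=M[212]=13
$t2=13&3=1
$t2=1^6=7
$t5=212+4=216
$t3=6-2=4
cmp $t3, 0  (cmp 4,0)
bne body: taken
$t2=M[216]=27
$t2=27&3=3
$t2=3^6=5
$t5=216+4=220
$t3=4-2=2
cmp $t3, 0  (cmp 2,0)
bne body: taken
$t2=M[220]=22
$t2=22&3=2
$t2=2^6=4
$t5=220+4=224
$t3=2-2=0
cmp $t3, 0  (cmp 0,0)
bne body: not taken
sw $t2, (216) → M[216]=4
halt.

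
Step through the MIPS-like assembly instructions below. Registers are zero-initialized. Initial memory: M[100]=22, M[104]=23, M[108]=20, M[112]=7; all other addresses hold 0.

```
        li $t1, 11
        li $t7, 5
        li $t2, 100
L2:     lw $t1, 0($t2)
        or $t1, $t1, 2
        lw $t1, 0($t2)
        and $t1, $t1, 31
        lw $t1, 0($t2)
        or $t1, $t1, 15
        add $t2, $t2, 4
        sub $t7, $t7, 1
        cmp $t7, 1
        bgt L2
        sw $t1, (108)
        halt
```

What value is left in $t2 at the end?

$t1=11
$t7=5
$t2=100
$t1=M[100]=22
$t1=22|2=22
$t1=M[100]=22
$t1=22&31=22
$t1=M[100]=22
$t1=22|15=31
$t2=100+4=104
$t7=5-1=4
cmp $t7, 1  (cmp 4,1)
bgt L2: taken
$t1=M[104]=23
$t1=23|2=23
$t1=M[104]=23
$t1=23&31=23
$t1=M[104]=23
$t1=23|15=31
$t2=104+4=108
$t7=4-1=3
cmp $t7, 1  (cmp 3,1)
bgt L2: taken
$t1=M[108]=20
$t1=20|2=22
$t1=M[108]=20
$t1=20&31=20
$t1=M[108]=20
$t1=20|15=31
$t2=108+4=112
$t7=3-1=2
cmp $t7, 1  (cmp 2,1)
bgt L2: taken
$t1=M[112]=7
$t1=7|2=7
$t1=M[112]=7
$t1=7&31=7
$t1=M[112]=7
$t1=7|15=15
$t2=112+4=116
$t7=2-1=1
cmp $t7, 1  (cmp 1,1)
bgt L2: not taken
sw $t1, (108) → M[108]=15
halt.

116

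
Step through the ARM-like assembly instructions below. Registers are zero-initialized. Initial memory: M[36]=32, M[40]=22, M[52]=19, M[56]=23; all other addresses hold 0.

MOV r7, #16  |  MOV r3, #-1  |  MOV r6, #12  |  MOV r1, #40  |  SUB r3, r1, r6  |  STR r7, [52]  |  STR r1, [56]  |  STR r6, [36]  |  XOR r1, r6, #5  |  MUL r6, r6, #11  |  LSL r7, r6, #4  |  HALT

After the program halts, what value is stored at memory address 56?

r7=16
r3=-1
r6=12
r1=40
r3=40-12=28
STR r7, [52] → M[52]=16
STR r1, [56] → M[56]=40
STR r6, [36] → M[36]=12
r1=12^5=9
r6=12*11=132
r7=132<<4=2112
halt.

40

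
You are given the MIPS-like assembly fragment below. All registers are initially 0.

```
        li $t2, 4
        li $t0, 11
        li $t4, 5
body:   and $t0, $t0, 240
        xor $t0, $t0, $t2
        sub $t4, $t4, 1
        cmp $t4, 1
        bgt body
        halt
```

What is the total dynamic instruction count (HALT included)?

24

li $t2, 4 → $t2=4
li $t0, 11 → $t0=11
li $t4, 5 → $t4=5
and $t0, $t0, 240 → $t0=11&240=0
xor $t0, $t0, $t2 → $t0=0^4=4
sub $t4, $t4, 1 → $t4=5-1=4
cmp $t4, 1  (cmp 4,1)
bgt body: taken
and $t0, $t0, 240 → $t0=4&240=0
xor $t0, $t0, $t2 → $t0=0^4=4
sub $t4, $t4, 1 → $t4=4-1=3
cmp $t4, 1  (cmp 3,1)
bgt body: taken
and $t0, $t0, 240 → $t0=4&240=0
xor $t0, $t0, $t2 → $t0=0^4=4
sub $t4, $t4, 1 → $t4=3-1=2
cmp $t4, 1  (cmp 2,1)
bgt body: taken
and $t0, $t0, 240 → $t0=4&240=0
xor $t0, $t0, $t2 → $t0=0^4=4
sub $t4, $t4, 1 → $t4=2-1=1
cmp $t4, 1  (cmp 1,1)
bgt body: not taken
halt.
Total executed instructions: 24.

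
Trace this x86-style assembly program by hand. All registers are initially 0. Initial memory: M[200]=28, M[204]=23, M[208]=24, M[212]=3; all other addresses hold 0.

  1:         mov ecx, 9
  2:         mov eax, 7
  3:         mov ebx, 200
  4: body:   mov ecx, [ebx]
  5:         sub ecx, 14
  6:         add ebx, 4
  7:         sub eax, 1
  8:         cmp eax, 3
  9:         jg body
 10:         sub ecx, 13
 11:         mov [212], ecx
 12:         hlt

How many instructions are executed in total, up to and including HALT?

ecx=9
eax=7
ebx=200
ecx=M[200]=28
ecx=28-14=14
ebx=200+4=204
eax=7-1=6
cmp eax, 3  (cmp 6,3)
jg body: taken
ecx=M[204]=23
ecx=23-14=9
ebx=204+4=208
eax=6-1=5
cmp eax, 3  (cmp 5,3)
jg body: taken
ecx=M[208]=24
ecx=24-14=10
ebx=208+4=212
eax=5-1=4
cmp eax, 3  (cmp 4,3)
jg body: taken
ecx=M[212]=3
ecx=3-14=-11
ebx=212+4=216
eax=4-1=3
cmp eax, 3  (cmp 3,3)
jg body: not taken
ecx=(-11)-13=-24
mov [212], ecx → M[212]=-24
halt.
Total executed instructions: 30.

30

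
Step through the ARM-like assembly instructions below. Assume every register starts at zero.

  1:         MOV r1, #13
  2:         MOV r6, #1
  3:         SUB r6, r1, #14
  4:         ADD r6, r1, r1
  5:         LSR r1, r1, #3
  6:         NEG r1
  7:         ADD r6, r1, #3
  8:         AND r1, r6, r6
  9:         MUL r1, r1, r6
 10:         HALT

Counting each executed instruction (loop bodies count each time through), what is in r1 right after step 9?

r1=13
r6=1
r6=13-14=-1
r6=13+13=26
r1=13>>3=1
r1=-(1)=-1
r6=(-1)+3=2
r1=2&2=2
r1=2*2=4
After step 9: r1 = 4.

4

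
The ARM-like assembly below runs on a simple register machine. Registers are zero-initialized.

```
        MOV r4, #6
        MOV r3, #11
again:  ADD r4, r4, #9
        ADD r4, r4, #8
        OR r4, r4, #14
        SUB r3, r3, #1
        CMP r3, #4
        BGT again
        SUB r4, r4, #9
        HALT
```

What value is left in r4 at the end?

166

after MOV r4, #6: r4=6
after MOV r3, #11: r3=11
after ADD r4, r4, #9: r4=6+9=15
after ADD r4, r4, #8: r4=15+8=23
after OR r4, r4, #14: r4=23|14=31
after SUB r3, r3, #1: r3=11-1=10
CMP r3, #4  (cmp 10,4)
BGT again: taken
after ADD r4, r4, #9: r4=31+9=40
after ADD r4, r4, #8: r4=40+8=48
after OR r4, r4, #14: r4=48|14=62
after SUB r3, r3, #1: r3=10-1=9
CMP r3, #4  (cmp 9,4)
BGT again: taken
after ADD r4, r4, #9: r4=62+9=71
after ADD r4, r4, #8: r4=71+8=79
after OR r4, r4, #14: r4=79|14=79
after SUB r3, r3, #1: r3=9-1=8
CMP r3, #4  (cmp 8,4)
BGT again: taken
after ADD r4, r4, #9: r4=79+9=88
after ADD r4, r4, #8: r4=88+8=96
after OR r4, r4, #14: r4=96|14=110
after SUB r3, r3, #1: r3=8-1=7
CMP r3, #4  (cmp 7,4)
BGT again: taken
after ADD r4, r4, #9: r4=110+9=119
after ADD r4, r4, #8: r4=119+8=127
after OR r4, r4, #14: r4=127|14=127
after SUB r3, r3, #1: r3=7-1=6
CMP r3, #4  (cmp 6,4)
BGT again: taken
after ADD r4, r4, #9: r4=127+9=136
after ADD r4, r4, #8: r4=136+8=144
after OR r4, r4, #14: r4=144|14=158
after SUB r3, r3, #1: r3=6-1=5
CMP r3, #4  (cmp 5,4)
BGT again: taken
after ADD r4, r4, #9: r4=158+9=167
after ADD r4, r4, #8: r4=167+8=175
after OR r4, r4, #14: r4=175|14=175
after SUB r3, r3, #1: r3=5-1=4
CMP r3, #4  (cmp 4,4)
BGT again: not taken
after SUB r4, r4, #9: r4=175-9=166
halt.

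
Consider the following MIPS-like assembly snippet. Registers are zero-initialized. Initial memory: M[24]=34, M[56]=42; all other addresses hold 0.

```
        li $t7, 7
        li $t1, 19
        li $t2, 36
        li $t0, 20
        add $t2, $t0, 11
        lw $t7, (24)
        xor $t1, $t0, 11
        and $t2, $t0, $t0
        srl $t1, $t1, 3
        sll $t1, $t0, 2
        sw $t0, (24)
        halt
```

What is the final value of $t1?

after li $t7, 7: $t7=7
after li $t1, 19: $t1=19
after li $t2, 36: $t2=36
after li $t0, 20: $t0=20
after add $t2, $t0, 11: $t2=20+11=31
after lw $t7, (24): $t7=M[24]=34
after xor $t1, $t0, 11: $t1=20^11=31
after and $t2, $t0, $t0: $t2=20&20=20
after srl $t1, $t1, 3: $t1=31>>3=3
after sll $t1, $t0, 2: $t1=20<<2=80
sw $t0, (24) → M[24]=20
halt.

80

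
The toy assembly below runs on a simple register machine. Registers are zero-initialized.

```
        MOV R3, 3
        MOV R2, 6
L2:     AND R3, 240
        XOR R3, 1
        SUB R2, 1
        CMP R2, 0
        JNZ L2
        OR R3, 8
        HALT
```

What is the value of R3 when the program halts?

MOV R3, 3 → R3=3
MOV R2, 6 → R2=6
AND R3, 240 → R3=3&240=0
XOR R3, 1 → R3=0^1=1
SUB R2, 1 → R2=6-1=5
CMP R2, 0  (cmp 5,0)
JNZ L2: taken
AND R3, 240 → R3=1&240=0
XOR R3, 1 → R3=0^1=1
SUB R2, 1 → R2=5-1=4
CMP R2, 0  (cmp 4,0)
JNZ L2: taken
AND R3, 240 → R3=1&240=0
XOR R3, 1 → R3=0^1=1
SUB R2, 1 → R2=4-1=3
CMP R2, 0  (cmp 3,0)
JNZ L2: taken
AND R3, 240 → R3=1&240=0
XOR R3, 1 → R3=0^1=1
SUB R2, 1 → R2=3-1=2
CMP R2, 0  (cmp 2,0)
JNZ L2: taken
AND R3, 240 → R3=1&240=0
XOR R3, 1 → R3=0^1=1
SUB R2, 1 → R2=2-1=1
CMP R2, 0  (cmp 1,0)
JNZ L2: taken
AND R3, 240 → R3=1&240=0
XOR R3, 1 → R3=0^1=1
SUB R2, 1 → R2=1-1=0
CMP R2, 0  (cmp 0,0)
JNZ L2: not taken
OR R3, 8 → R3=1|8=9
halt.

9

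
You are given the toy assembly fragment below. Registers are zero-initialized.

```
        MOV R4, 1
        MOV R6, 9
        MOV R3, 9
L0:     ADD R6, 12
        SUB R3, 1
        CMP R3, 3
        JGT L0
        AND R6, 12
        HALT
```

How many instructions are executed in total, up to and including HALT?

29

MOV R4, 1 → R4=1
MOV R6, 9 → R6=9
MOV R3, 9 → R3=9
ADD R6, 12 → R6=9+12=21
SUB R3, 1 → R3=9-1=8
CMP R3, 3  (cmp 8,3)
JGT L0: taken
ADD R6, 12 → R6=21+12=33
SUB R3, 1 → R3=8-1=7
CMP R3, 3  (cmp 7,3)
JGT L0: taken
ADD R6, 12 → R6=33+12=45
SUB R3, 1 → R3=7-1=6
CMP R3, 3  (cmp 6,3)
JGT L0: taken
ADD R6, 12 → R6=45+12=57
SUB R3, 1 → R3=6-1=5
CMP R3, 3  (cmp 5,3)
JGT L0: taken
ADD R6, 12 → R6=57+12=69
SUB R3, 1 → R3=5-1=4
CMP R3, 3  (cmp 4,3)
JGT L0: taken
ADD R6, 12 → R6=69+12=81
SUB R3, 1 → R3=4-1=3
CMP R3, 3  (cmp 3,3)
JGT L0: not taken
AND R6, 12 → R6=81&12=0
halt.
Total executed instructions: 29.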